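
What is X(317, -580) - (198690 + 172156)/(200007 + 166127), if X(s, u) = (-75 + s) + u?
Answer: -62062069/183067 ≈ -339.01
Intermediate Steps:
X(s, u) = -75 + s + u
X(317, -580) - (198690 + 172156)/(200007 + 166127) = (-75 + 317 - 580) - (198690 + 172156)/(200007 + 166127) = -338 - 370846/366134 = -338 - 1*185423/183067 = -338 - 185423/183067 = -62062069/183067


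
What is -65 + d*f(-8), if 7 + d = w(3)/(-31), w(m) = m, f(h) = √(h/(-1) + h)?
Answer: -65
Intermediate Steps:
f(h) = 0 (f(h) = √(h*(-1) + h) = √(-h + h) = √0 = 0)
d = -220/31 (d = -7 + 3/(-31) = -7 + 3*(-1/31) = -7 - 3/31 = -220/31 ≈ -7.0968)
-65 + d*f(-8) = -65 - 220/31*0 = -65 + 0 = -65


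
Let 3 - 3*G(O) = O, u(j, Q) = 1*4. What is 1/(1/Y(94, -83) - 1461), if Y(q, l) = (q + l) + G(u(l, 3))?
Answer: -32/46749 ≈ -0.00068451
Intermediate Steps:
u(j, Q) = 4
G(O) = 1 - O/3
Y(q, l) = -⅓ + l + q (Y(q, l) = (q + l) + (1 - ⅓*4) = (l + q) + (1 - 4/3) = (l + q) - ⅓ = -⅓ + l + q)
1/(1/Y(94, -83) - 1461) = 1/(1/(-⅓ - 83 + 94) - 1461) = 1/(1/(32/3) - 1461) = 1/(3/32 - 1461) = 1/(-46749/32) = -32/46749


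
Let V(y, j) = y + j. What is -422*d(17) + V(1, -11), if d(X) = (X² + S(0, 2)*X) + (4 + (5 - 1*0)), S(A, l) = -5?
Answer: -89896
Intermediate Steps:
V(y, j) = j + y
d(X) = 9 + X² - 5*X (d(X) = (X² - 5*X) + (4 + (5 - 1*0)) = (X² - 5*X) + (4 + (5 + 0)) = (X² - 5*X) + (4 + 5) = (X² - 5*X) + 9 = 9 + X² - 5*X)
-422*d(17) + V(1, -11) = -422*(9 + 17² - 5*17) + (-11 + 1) = -422*(9 + 289 - 85) - 10 = -422*213 - 10 = -89886 - 10 = -89896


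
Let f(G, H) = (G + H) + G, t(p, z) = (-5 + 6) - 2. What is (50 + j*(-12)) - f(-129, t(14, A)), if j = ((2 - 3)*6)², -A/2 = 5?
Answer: -123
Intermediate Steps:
A = -10 (A = -2*5 = -10)
t(p, z) = -1 (t(p, z) = 1 - 2 = -1)
f(G, H) = H + 2*G
j = 36 (j = (-1*6)² = (-6)² = 36)
(50 + j*(-12)) - f(-129, t(14, A)) = (50 + 36*(-12)) - (-1 + 2*(-129)) = (50 - 432) - (-1 - 258) = -382 - 1*(-259) = -382 + 259 = -123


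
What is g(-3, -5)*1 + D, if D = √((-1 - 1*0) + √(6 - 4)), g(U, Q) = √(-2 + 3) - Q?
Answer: 6 + √(-1 + √2) ≈ 6.6436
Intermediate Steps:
g(U, Q) = 1 - Q (g(U, Q) = √1 - Q = 1 - Q)
D = √(-1 + √2) (D = √((-1 + 0) + √2) = √(-1 + √2) ≈ 0.64359)
g(-3, -5)*1 + D = (1 - 1*(-5))*1 + √(-1 + √2) = (1 + 5)*1 + √(-1 + √2) = 6*1 + √(-1 + √2) = 6 + √(-1 + √2)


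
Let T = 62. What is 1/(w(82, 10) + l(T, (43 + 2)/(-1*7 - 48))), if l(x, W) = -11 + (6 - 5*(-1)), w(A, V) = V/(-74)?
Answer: -37/5 ≈ -7.4000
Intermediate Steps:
w(A, V) = -V/74 (w(A, V) = V*(-1/74) = -V/74)
l(x, W) = 0 (l(x, W) = -11 + (6 + 5) = -11 + 11 = 0)
1/(w(82, 10) + l(T, (43 + 2)/(-1*7 - 48))) = 1/(-1/74*10 + 0) = 1/(-5/37 + 0) = 1/(-5/37) = -37/5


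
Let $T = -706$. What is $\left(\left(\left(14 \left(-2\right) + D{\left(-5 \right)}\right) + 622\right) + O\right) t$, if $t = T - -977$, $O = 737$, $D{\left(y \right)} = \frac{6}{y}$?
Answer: $\frac{1801879}{5} \approx 3.6038 \cdot 10^{5}$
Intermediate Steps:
$t = 271$ ($t = -706 - -977 = -706 + 977 = 271$)
$\left(\left(\left(14 \left(-2\right) + D{\left(-5 \right)}\right) + 622\right) + O\right) t = \left(\left(\left(14 \left(-2\right) + \frac{6}{-5}\right) + 622\right) + 737\right) 271 = \left(\left(\left(-28 + 6 \left(- \frac{1}{5}\right)\right) + 622\right) + 737\right) 271 = \left(\left(\left(-28 - \frac{6}{5}\right) + 622\right) + 737\right) 271 = \left(\left(- \frac{146}{5} + 622\right) + 737\right) 271 = \left(\frac{2964}{5} + 737\right) 271 = \frac{6649}{5} \cdot 271 = \frac{1801879}{5}$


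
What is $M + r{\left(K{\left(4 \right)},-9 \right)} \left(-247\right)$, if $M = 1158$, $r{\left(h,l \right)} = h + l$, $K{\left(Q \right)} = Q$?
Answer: $2393$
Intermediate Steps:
$M + r{\left(K{\left(4 \right)},-9 \right)} \left(-247\right) = 1158 + \left(4 - 9\right) \left(-247\right) = 1158 - -1235 = 1158 + 1235 = 2393$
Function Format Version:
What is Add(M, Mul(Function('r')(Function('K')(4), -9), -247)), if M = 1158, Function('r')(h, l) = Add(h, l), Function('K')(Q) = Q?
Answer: 2393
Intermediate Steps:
Add(M, Mul(Function('r')(Function('K')(4), -9), -247)) = Add(1158, Mul(Add(4, -9), -247)) = Add(1158, Mul(-5, -247)) = Add(1158, 1235) = 2393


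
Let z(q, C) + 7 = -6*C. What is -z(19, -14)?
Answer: -77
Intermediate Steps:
z(q, C) = -7 - 6*C
-z(19, -14) = -(-7 - 6*(-14)) = -(-7 + 84) = -1*77 = -77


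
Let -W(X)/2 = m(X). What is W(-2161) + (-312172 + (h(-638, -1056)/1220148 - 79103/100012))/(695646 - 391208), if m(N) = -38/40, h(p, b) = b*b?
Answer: 4512722025386181/5159777666028040 ≈ 0.87460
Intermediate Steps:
h(p, b) = b²
m(N) = -19/20 (m(N) = -38*1/40 = -19/20)
W(X) = 19/10 (W(X) = -2*(-19/20) = 19/10)
W(-2161) + (-312172 + (h(-638, -1056)/1220148 - 79103/100012))/(695646 - 391208) = 19/10 + (-312172 + ((-1056)²/1220148 - 79103/100012))/(695646 - 391208) = 19/10 + (-312172 + (1115136*(1/1220148) - 79103*1/100012))/304438 = 19/10 + (-312172 + (30976/33893 - 79103/100012))*(1/304438) = 19/10 + (-312172 + 416933733/3389706716)*(1/304438) = 19/10 - 1058171108013419/3389706716*1/304438 = 19/10 - 1058171108013419/1031955533205608 = 4512722025386181/5159777666028040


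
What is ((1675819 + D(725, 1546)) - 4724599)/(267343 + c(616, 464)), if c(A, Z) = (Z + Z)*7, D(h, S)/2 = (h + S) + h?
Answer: -3042788/273839 ≈ -11.112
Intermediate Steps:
D(h, S) = 2*S + 4*h (D(h, S) = 2*((h + S) + h) = 2*((S + h) + h) = 2*(S + 2*h) = 2*S + 4*h)
c(A, Z) = 14*Z (c(A, Z) = (2*Z)*7 = 14*Z)
((1675819 + D(725, 1546)) - 4724599)/(267343 + c(616, 464)) = ((1675819 + (2*1546 + 4*725)) - 4724599)/(267343 + 14*464) = ((1675819 + (3092 + 2900)) - 4724599)/(267343 + 6496) = ((1675819 + 5992) - 4724599)/273839 = (1681811 - 4724599)*(1/273839) = -3042788*1/273839 = -3042788/273839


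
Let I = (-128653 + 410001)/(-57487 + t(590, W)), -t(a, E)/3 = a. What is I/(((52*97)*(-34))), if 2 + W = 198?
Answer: 70337/2540584618 ≈ 2.7685e-5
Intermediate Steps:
W = 196 (W = -2 + 198 = 196)
t(a, E) = -3*a
I = -281348/59257 (I = (-128653 + 410001)/(-57487 - 3*590) = 281348/(-57487 - 1770) = 281348/(-59257) = 281348*(-1/59257) = -281348/59257 ≈ -4.7479)
I/(((52*97)*(-34))) = -281348/(59257*((52*97)*(-34))) = -281348/(59257*(5044*(-34))) = -281348/59257/(-171496) = -281348/59257*(-1/171496) = 70337/2540584618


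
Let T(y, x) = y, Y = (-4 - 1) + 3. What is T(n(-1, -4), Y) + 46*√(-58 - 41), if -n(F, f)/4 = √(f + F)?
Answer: I*(-4*√5 + 138*√11) ≈ 448.75*I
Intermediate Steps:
Y = -2 (Y = -5 + 3 = -2)
n(F, f) = -4*√(F + f) (n(F, f) = -4*√(f + F) = -4*√(F + f))
T(n(-1, -4), Y) + 46*√(-58 - 41) = -4*√(-1 - 4) + 46*√(-58 - 41) = -4*I*√5 + 46*√(-99) = -4*I*√5 + 46*(3*I*√11) = -4*I*√5 + 138*I*√11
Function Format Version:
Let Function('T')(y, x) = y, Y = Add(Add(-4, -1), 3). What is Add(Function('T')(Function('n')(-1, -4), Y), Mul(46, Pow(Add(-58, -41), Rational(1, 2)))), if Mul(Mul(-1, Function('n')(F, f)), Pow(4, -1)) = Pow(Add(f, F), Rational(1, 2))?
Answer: Mul(I, Add(Mul(-4, Pow(5, Rational(1, 2))), Mul(138, Pow(11, Rational(1, 2))))) ≈ Mul(448.75, I)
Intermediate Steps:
Y = -2 (Y = Add(-5, 3) = -2)
Function('n')(F, f) = Mul(-4, Pow(Add(F, f), Rational(1, 2))) (Function('n')(F, f) = Mul(-4, Pow(Add(f, F), Rational(1, 2))) = Mul(-4, Pow(Add(F, f), Rational(1, 2))))
Add(Function('T')(Function('n')(-1, -4), Y), Mul(46, Pow(Add(-58, -41), Rational(1, 2)))) = Add(Mul(-4, Pow(Add(-1, -4), Rational(1, 2))), Mul(46, Pow(Add(-58, -41), Rational(1, 2)))) = Add(Mul(-4, Pow(-5, Rational(1, 2))), Mul(46, Pow(-99, Rational(1, 2)))) = Add(Mul(-4, Mul(I, Pow(5, Rational(1, 2)))), Mul(46, Mul(3, I, Pow(11, Rational(1, 2))))) = Add(Mul(-4, I, Pow(5, Rational(1, 2))), Mul(138, I, Pow(11, Rational(1, 2))))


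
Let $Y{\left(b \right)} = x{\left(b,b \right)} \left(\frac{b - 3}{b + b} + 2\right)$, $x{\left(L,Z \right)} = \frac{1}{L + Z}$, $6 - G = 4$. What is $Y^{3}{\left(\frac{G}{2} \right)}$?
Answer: $\frac{1}{8} \approx 0.125$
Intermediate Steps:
$G = 2$ ($G = 6 - 4 = 2$)
$Y{\left(b \right)} = \frac{2 + \frac{-3 + b}{2 b}}{2 b}$ ($Y{\left(b \right)} = \frac{\frac{b - 3}{b + b} + 2}{b + b} = \frac{\frac{-3 + b}{2 b} + 2}{2 b} = \frac{1}{2 b} \left(\left(-3 + b\right) \frac{1}{2 b} + 2\right) = \frac{1}{2 b} \left(\frac{-3 + b}{2 b} + 2\right) = \frac{1}{2 b} \left(2 + \frac{-3 + b}{2 b}\right) = \frac{2 + \frac{-3 + b}{2 b}}{2 b}$)
$Y^{3}{\left(\frac{G}{2} \right)} = \left(\frac{-3 + 5 \cdot \frac{2}{2}}{4 \cdot 1^{2}}\right)^{3} = \left(\frac{-3 + 5 \cdot 2 \cdot \frac{1}{2}}{4 \cdot 1^{2}}\right)^{3} = \left(\frac{-3 + 5 \cdot 1}{4 \cdot 1}\right)^{3} = \left(\frac{1}{4} \cdot 1 \left(-3 + 5\right)\right)^{3} = \left(\frac{1}{4} \cdot 1 \cdot 2\right)^{3} = \left(\frac{1}{2}\right)^{3} = \frac{1}{8}$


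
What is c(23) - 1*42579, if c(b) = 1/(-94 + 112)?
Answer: -766421/18 ≈ -42579.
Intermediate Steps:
c(b) = 1/18
c(23) - 1*42579 = 1/18 - 1*42579 = 1/18 - 42579 = -766421/18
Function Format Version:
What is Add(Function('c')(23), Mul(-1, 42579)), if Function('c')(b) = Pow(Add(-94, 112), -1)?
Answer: Rational(-766421, 18) ≈ -42579.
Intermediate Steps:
Function('c')(b) = Rational(1, 18) (Function('c')(b) = Pow(18, -1) = Rational(1, 18))
Add(Function('c')(23), Mul(-1, 42579)) = Add(Rational(1, 18), Mul(-1, 42579)) = Add(Rational(1, 18), -42579) = Rational(-766421, 18)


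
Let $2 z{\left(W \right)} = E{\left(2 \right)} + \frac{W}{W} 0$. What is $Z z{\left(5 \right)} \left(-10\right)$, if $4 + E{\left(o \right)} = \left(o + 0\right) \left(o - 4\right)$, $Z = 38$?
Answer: $1520$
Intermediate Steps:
$E{\left(o \right)} = -4 + o \left(-4 + o\right)$ ($E{\left(o \right)} = -4 + \left(o + 0\right) \left(o - 4\right) = -4 + o \left(-4 + o\right)$)
$z{\left(W \right)} = -4$ ($z{\left(W \right)} = \frac{\left(-4 + 2^{2} - 8\right) + \frac{W}{W} 0}{2} = \frac{\left(-4 + 4 - 8\right) + 1 \cdot 0}{2} = \frac{-8 + 0}{2} = \frac{1}{2} \left(-8\right) = -4$)
$Z z{\left(5 \right)} \left(-10\right) = 38 \left(-4\right) \left(-10\right) = \left(-152\right) \left(-10\right) = 1520$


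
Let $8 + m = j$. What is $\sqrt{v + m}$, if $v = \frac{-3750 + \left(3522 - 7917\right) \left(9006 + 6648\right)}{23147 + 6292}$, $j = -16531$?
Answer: $\frac{i \sqrt{1817677366971}}{9813} \approx 137.39 i$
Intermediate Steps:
$v = - \frac{22934360}{9813}$ ($v = \frac{-3750 - 68799330}{29439} = \left(-3750 - 68799330\right) \frac{1}{29439} = \left(-68803080\right) \frac{1}{29439} = - \frac{22934360}{9813} \approx -2337.1$)
$m = -16539$ ($m = -8 - 16531 = -16539$)
$\sqrt{v + m} = \sqrt{- \frac{22934360}{9813} - 16539} = \sqrt{- \frac{185231567}{9813}} = \frac{i \sqrt{1817677366971}}{9813}$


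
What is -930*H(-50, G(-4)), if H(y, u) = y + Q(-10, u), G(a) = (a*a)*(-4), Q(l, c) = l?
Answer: 55800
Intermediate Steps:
G(a) = -4*a**2 (G(a) = a**2*(-4) = -4*a**2)
H(y, u) = -10 + y (H(y, u) = y - 10 = -10 + y)
-930*H(-50, G(-4)) = -930*(-10 - 50) = -930*(-60) = 55800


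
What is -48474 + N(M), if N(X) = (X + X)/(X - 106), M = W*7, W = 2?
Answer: -1114909/23 ≈ -48474.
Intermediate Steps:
M = 14 (M = 2*7 = 14)
N(X) = 2*X/(-106 + X) (N(X) = (2*X)/(-106 + X) = 2*X/(-106 + X))
-48474 + N(M) = -48474 + 2*14/(-106 + 14) = -48474 + 2*14/(-92) = -48474 + 2*14*(-1/92) = -48474 - 7/23 = -1114909/23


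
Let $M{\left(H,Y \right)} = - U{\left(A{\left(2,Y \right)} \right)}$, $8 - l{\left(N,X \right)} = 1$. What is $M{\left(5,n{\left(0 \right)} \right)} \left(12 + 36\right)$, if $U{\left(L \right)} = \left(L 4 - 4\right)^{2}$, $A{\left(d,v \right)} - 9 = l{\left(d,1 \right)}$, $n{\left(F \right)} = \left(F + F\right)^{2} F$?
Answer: $-172800$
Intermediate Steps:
$l{\left(N,X \right)} = 7$ ($l{\left(N,X \right)} = 8 - 1 = 7$)
$n{\left(F \right)} = 4 F^{3}$ ($n{\left(F \right)} = \left(2 F\right)^{2} F = 4 F^{2} F = 4 F^{3}$)
$A{\left(d,v \right)} = 16$ ($A{\left(d,v \right)} = 9 + 7 = 16$)
$U{\left(L \right)} = \left(-4 + 4 L\right)^{2}$ ($U{\left(L \right)} = \left(4 L - 4\right)^{2} = \left(-4 + 4 L\right)^{2}$)
$M{\left(H,Y \right)} = -3600$ ($M{\left(H,Y \right)} = - 16 \left(-1 + 16\right)^{2} = - 16 \cdot 15^{2} = - 16 \cdot 225 = \left(-1\right) 3600 = -3600$)
$M{\left(5,n{\left(0 \right)} \right)} \left(12 + 36\right) = - 3600 \left(12 + 36\right) = \left(-3600\right) 48 = -172800$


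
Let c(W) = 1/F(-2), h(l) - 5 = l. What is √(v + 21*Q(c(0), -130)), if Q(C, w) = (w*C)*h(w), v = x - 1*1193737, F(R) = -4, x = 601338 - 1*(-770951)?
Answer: √372958/2 ≈ 305.35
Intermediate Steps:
x = 1372289 (x = 601338 + 770951 = 1372289)
h(l) = 5 + l
v = 178552 (v = 1372289 - 1*1193737 = 1372289 - 1193737 = 178552)
c(W) = -¼ (c(W) = 1/(-4) = -¼)
Q(C, w) = C*w*(5 + w) (Q(C, w) = (w*C)*(5 + w) = (C*w)*(5 + w) = C*w*(5 + w))
√(v + 21*Q(c(0), -130)) = √(178552 + 21*(-¼*(-130)*(5 - 130))) = √(178552 + 21*(-¼*(-130)*(-125))) = √(178552 + 21*(-8125/2)) = √(178552 - 170625/2) = √(186479/2) = √372958/2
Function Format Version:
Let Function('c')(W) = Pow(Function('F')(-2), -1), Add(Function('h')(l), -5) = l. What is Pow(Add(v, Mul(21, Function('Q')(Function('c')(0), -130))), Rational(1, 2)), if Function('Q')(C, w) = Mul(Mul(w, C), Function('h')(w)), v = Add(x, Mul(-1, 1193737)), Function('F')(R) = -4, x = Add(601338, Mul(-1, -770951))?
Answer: Mul(Rational(1, 2), Pow(372958, Rational(1, 2))) ≈ 305.35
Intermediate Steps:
x = 1372289 (x = Add(601338, 770951) = 1372289)
Function('h')(l) = Add(5, l)
v = 178552 (v = Add(1372289, Mul(-1, 1193737)) = Add(1372289, -1193737) = 178552)
Function('c')(W) = Rational(-1, 4) (Function('c')(W) = Pow(-4, -1) = Rational(-1, 4))
Function('Q')(C, w) = Mul(C, w, Add(5, w)) (Function('Q')(C, w) = Mul(Mul(w, C), Add(5, w)) = Mul(Mul(C, w), Add(5, w)) = Mul(C, w, Add(5, w)))
Pow(Add(v, Mul(21, Function('Q')(Function('c')(0), -130))), Rational(1, 2)) = Pow(Add(178552, Mul(21, Mul(Rational(-1, 4), -130, Add(5, -130)))), Rational(1, 2)) = Pow(Add(178552, Mul(21, Mul(Rational(-1, 4), -130, -125))), Rational(1, 2)) = Pow(Add(178552, Mul(21, Rational(-8125, 2))), Rational(1, 2)) = Pow(Add(178552, Rational(-170625, 2)), Rational(1, 2)) = Pow(Rational(186479, 2), Rational(1, 2)) = Mul(Rational(1, 2), Pow(372958, Rational(1, 2)))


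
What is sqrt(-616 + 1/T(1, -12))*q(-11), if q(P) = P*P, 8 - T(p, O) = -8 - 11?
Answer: 121*I*sqrt(49893)/9 ≈ 3003.1*I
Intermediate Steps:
T(p, O) = 27 (T(p, O) = 8 - (-8 - 11) = 8 - 1*(-19) = 8 + 19 = 27)
q(P) = P**2
sqrt(-616 + 1/T(1, -12))*q(-11) = sqrt(-616 + 1/27)*(-11)**2 = sqrt(-616 + 1/27)*121 = sqrt(-16631/27)*121 = (I*sqrt(49893)/9)*121 = 121*I*sqrt(49893)/9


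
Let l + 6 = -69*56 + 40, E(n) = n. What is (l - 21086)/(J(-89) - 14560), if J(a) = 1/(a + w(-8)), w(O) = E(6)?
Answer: 2068028/1208481 ≈ 1.7113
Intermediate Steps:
w(O) = 6
J(a) = 1/(6 + a) (J(a) = 1/(a + 6) = 1/(6 + a))
l = -3830 (l = -6 + (-69*56 + 40) = -6 + (-3864 + 40) = -6 - 3824 = -3830)
(l - 21086)/(J(-89) - 14560) = (-3830 - 21086)/(1/(6 - 89) - 14560) = -24916/(1/(-83) - 14560) = -24916/(-1/83 - 14560) = -24916/(-1208481/83) = -24916*(-83/1208481) = 2068028/1208481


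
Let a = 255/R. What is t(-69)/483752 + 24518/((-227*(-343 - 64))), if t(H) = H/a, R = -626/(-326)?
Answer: 164328384822869/619226551680440 ≈ 0.26538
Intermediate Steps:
R = 313/163 (R = -626*(-1/326) = 313/163 ≈ 1.9202)
a = 41565/313 (a = 255/(313/163) = 255*(163/313) = 41565/313 ≈ 132.80)
t(H) = 313*H/41565 (t(H) = H/(41565/313) = H*(313/41565) = 313*H/41565)
t(-69)/483752 + 24518/((-227*(-343 - 64))) = ((313/41565)*(-69))/483752 + 24518/((-227*(-343 - 64))) = -7199/13855*1/483752 + 24518/((-227*(-407))) = -7199/6702383960 + 24518/92389 = 164328384822869/619226551680440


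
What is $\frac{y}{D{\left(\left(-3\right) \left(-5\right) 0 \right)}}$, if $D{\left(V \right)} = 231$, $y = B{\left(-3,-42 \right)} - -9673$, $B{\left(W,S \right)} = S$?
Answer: $\frac{9631}{231} \approx 41.693$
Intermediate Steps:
$y = 9631$ ($y = -42 - -9673 = -42 + 9673 = 9631$)
$\frac{y}{D{\left(\left(-3\right) \left(-5\right) 0 \right)}} = \frac{9631}{231}$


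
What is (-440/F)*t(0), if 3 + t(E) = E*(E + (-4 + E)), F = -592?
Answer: -165/74 ≈ -2.2297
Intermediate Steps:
t(E) = -3 + E*(-4 + 2*E) (t(E) = -3 + E*(E + (-4 + E)) = -3 + E*(-4 + 2*E))
(-440/F)*t(0) = (-440/(-592))*(-3 - 4*0 + 2*0**2) = (-440*(-1/592))*(-3 + 0 + 2*0) = 55*(-3 + 0 + 0)/74 = (55/74)*(-3) = -165/74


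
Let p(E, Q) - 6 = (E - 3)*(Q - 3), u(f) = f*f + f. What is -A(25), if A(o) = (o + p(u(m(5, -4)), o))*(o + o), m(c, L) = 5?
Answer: -31250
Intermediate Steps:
u(f) = f + f**2 (u(f) = f**2 + f = f + f**2)
p(E, Q) = 6 + (-3 + E)*(-3 + Q) (p(E, Q) = 6 + (E - 3)*(Q - 3) = 6 + (-3 + E)*(-3 + Q))
A(o) = 2*o*(-75 + 28*o) (A(o) = (o + (15 - 15*(1 + 5) - 3*o + (5*(1 + 5))*o))*(o + o) = (o + (15 - 15*6 - 3*o + (5*6)*o))*(2*o) = (o + (15 - 3*30 - 3*o + 30*o))*(2*o) = (o + (15 - 90 - 3*o + 30*o))*(2*o) = (o + (-75 + 27*o))*(2*o) = (-75 + 28*o)*(2*o) = 2*o*(-75 + 28*o))
-A(25) = -2*25*(-75 + 28*25) = -2*25*(-75 + 700) = -2*25*625 = -1*31250 = -31250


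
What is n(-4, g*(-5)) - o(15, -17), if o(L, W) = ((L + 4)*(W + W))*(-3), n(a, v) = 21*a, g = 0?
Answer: -2022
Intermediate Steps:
o(L, W) = -6*W*(4 + L) (o(L, W) = ((4 + L)*(2*W))*(-3) = (2*W*(4 + L))*(-3) = -6*W*(4 + L))
n(-4, g*(-5)) - o(15, -17) = 21*(-4) - (-6)*(-17)*(4 + 15) = -84 - (-6)*(-17)*19 = -84 - 1*1938 = -84 - 1938 = -2022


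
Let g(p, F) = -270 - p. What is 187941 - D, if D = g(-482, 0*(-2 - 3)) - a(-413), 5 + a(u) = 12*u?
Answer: 182768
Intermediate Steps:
a(u) = -5 + 12*u
D = 5173 (D = (-270 - 1*(-482)) - (-5 + 12*(-413)) = (-270 + 482) - (-5 - 4956) = 212 - 1*(-4961) = 212 + 4961 = 5173)
187941 - D = 187941 - 1*5173 = 187941 - 5173 = 182768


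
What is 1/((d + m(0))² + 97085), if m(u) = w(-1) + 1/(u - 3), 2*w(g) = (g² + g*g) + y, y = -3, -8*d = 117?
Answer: 576/56058601 ≈ 1.0275e-5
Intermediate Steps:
d = -117/8 (d = -⅛*117 = -117/8 ≈ -14.625)
w(g) = -3/2 + g² (w(g) = ((g² + g*g) - 3)/2 = ((g² + g²) - 3)/2 = (2*g² - 3)/2 = (-3 + 2*g²)/2 = -3/2 + g²)
m(u) = -½ + 1/(-3 + u) (m(u) = (-3/2 + (-1)²) + 1/(u - 3) = (-3/2 + 1) + 1/(-3 + u) = -½ + 1/(-3 + u))
1/((d + m(0))² + 97085) = 1/((-117/8 + (5 - 1*0)/(2*(-3 + 0)))² + 97085) = 1/((-117/8 + (½)*(5 + 0)/(-3))² + 97085) = 1/((-117/8 + (½)*(-⅓)*5)² + 97085) = 1/((-117/8 - ⅚)² + 97085) = 1/((-371/24)² + 97085) = 1/(137641/576 + 97085) = 1/(56058601/576) = 576/56058601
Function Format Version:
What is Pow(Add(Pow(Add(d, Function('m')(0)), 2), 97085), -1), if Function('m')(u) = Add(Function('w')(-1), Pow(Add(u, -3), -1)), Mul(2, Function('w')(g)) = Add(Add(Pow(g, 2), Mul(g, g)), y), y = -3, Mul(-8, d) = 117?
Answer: Rational(576, 56058601) ≈ 1.0275e-5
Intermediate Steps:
d = Rational(-117, 8) (d = Mul(Rational(-1, 8), 117) = Rational(-117, 8) ≈ -14.625)
Function('w')(g) = Add(Rational(-3, 2), Pow(g, 2)) (Function('w')(g) = Mul(Rational(1, 2), Add(Add(Pow(g, 2), Mul(g, g)), -3)) = Mul(Rational(1, 2), Add(Add(Pow(g, 2), Pow(g, 2)), -3)) = Mul(Rational(1, 2), Add(Mul(2, Pow(g, 2)), -3)) = Mul(Rational(1, 2), Add(-3, Mul(2, Pow(g, 2)))) = Add(Rational(-3, 2), Pow(g, 2)))
Function('m')(u) = Add(Rational(-1, 2), Pow(Add(-3, u), -1)) (Function('m')(u) = Add(Add(Rational(-3, 2), Pow(-1, 2)), Pow(Add(u, -3), -1)) = Add(Add(Rational(-3, 2), 1), Pow(Add(-3, u), -1)) = Add(Rational(-1, 2), Pow(Add(-3, u), -1)))
Pow(Add(Pow(Add(d, Function('m')(0)), 2), 97085), -1) = Pow(Add(Pow(Add(Rational(-117, 8), Mul(Rational(1, 2), Pow(Add(-3, 0), -1), Add(5, Mul(-1, 0)))), 2), 97085), -1) = Pow(Add(Pow(Add(Rational(-117, 8), Mul(Rational(1, 2), Pow(-3, -1), Add(5, 0))), 2), 97085), -1) = Pow(Add(Pow(Add(Rational(-117, 8), Mul(Rational(1, 2), Rational(-1, 3), 5)), 2), 97085), -1) = Pow(Add(Pow(Add(Rational(-117, 8), Rational(-5, 6)), 2), 97085), -1) = Pow(Add(Pow(Rational(-371, 24), 2), 97085), -1) = Pow(Add(Rational(137641, 576), 97085), -1) = Pow(Rational(56058601, 576), -1) = Rational(576, 56058601)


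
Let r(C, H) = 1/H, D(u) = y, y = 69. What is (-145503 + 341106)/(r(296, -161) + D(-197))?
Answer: 31492083/11108 ≈ 2835.1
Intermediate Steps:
D(u) = 69
(-145503 + 341106)/(r(296, -161) + D(-197)) = (-145503 + 341106)/(1/(-161) + 69) = 195603/(-1/161 + 69) = 195603/(11108/161) = 195603*(161/11108) = 31492083/11108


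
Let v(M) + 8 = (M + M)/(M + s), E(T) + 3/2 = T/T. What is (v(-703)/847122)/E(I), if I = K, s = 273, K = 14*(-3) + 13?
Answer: 339/30355205 ≈ 1.1168e-5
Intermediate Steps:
K = -29 (K = -42 + 13 = -29)
I = -29
E(T) = -1/2 (E(T) = -3/2 + T/T = -3/2 + 1 = -1/2)
v(M) = -8 + 2*M/(273 + M) (v(M) = -8 + (M + M)/(M + 273) = -8 + (2*M)/(273 + M) = -8 + 2*M/(273 + M))
(v(-703)/847122)/E(I) = ((6*(-364 - 1*(-703))/(273 - 703))/847122)/(-1/2) = ((6*(-364 + 703)/(-430))*(1/847122))*(-2) = ((6*(-1/430)*339)*(1/847122))*(-2) = -1017/215*1/847122*(-2) = -339/60710410*(-2) = 339/30355205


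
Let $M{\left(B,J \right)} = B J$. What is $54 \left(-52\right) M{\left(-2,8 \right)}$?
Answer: $44928$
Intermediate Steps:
$54 \left(-52\right) M{\left(-2,8 \right)} = 54 \left(-52\right) \left(\left(-2\right) 8\right) = \left(-2808\right) \left(-16\right) = 44928$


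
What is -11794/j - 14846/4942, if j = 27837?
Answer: -235777025/68785227 ≈ -3.4277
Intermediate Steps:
-11794/j - 14846/4942 = -11794/27837 - 14846/4942 = -11794*1/27837 - 14846*1/4942 = -11794/27837 - 7423/2471 = -235777025/68785227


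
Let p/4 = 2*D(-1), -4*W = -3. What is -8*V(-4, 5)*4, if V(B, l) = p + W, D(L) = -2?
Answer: 488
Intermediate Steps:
W = 3/4 (W = -1/4*(-3) = 3/4 ≈ 0.75000)
p = -16 (p = 4*(2*(-2)) = 4*(-4) = -16)
V(B, l) = -61/4 (V(B, l) = -16 + 3/4 = -61/4)
-8*V(-4, 5)*4 = -8*(-61/4)*4 = 122*4 = 488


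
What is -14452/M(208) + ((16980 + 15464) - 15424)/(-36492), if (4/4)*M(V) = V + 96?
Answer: -33284779/693348 ≈ -48.006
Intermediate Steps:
M(V) = 96 + V (M(V) = V + 96 = 96 + V)
-14452/M(208) + ((16980 + 15464) - 15424)/(-36492) = -14452/(96 + 208) + ((16980 + 15464) - 15424)/(-36492) = -14452/304 + (32444 - 15424)*(-1/36492) = -14452*1/304 + 17020*(-1/36492) = -3613/76 - 4255/9123 = -33284779/693348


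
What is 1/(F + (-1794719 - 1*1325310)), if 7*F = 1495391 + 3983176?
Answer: -7/16361636 ≈ -4.2783e-7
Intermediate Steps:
F = 5478567/7 (F = (1495391 + 3983176)/7 = (⅐)*5478567 = 5478567/7 ≈ 7.8265e+5)
1/(F + (-1794719 - 1*1325310)) = 1/(5478567/7 + (-1794719 - 1*1325310)) = 1/(5478567/7 + (-1794719 - 1325310)) = 1/(5478567/7 - 3120029) = 1/(-16361636/7) = -7/16361636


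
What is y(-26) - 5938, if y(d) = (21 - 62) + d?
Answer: -6005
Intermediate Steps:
y(d) = -41 + d
y(-26) - 5938 = (-41 - 26) - 5938 = -67 - 5938 = -6005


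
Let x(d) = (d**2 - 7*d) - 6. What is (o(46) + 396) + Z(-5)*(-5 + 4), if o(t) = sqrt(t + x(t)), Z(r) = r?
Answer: 401 + sqrt(1834) ≈ 443.83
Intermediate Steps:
x(d) = -6 + d**2 - 7*d
o(t) = sqrt(-6 + t**2 - 6*t) (o(t) = sqrt(t + (-6 + t**2 - 7*t)) = sqrt(-6 + t**2 - 6*t))
(o(46) + 396) + Z(-5)*(-5 + 4) = (sqrt(-6 + 46**2 - 6*46) + 396) - 5*(-5 + 4) = (sqrt(-6 + 2116 - 276) + 396) - 5*(-1) = (sqrt(1834) + 396) + 5 = (396 + sqrt(1834)) + 5 = 401 + sqrt(1834)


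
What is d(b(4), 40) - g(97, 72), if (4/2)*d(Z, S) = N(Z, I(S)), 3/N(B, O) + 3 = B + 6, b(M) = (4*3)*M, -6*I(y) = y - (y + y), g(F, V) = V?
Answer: -2447/34 ≈ -71.971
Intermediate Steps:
I(y) = y/6 (I(y) = -(y - (y + y))/6 = -(y - 2*y)/6 = -(-1)*y/6 = y/6)
b(M) = 12*M
N(B, O) = 3/(3 + B) (N(B, O) = 3/(-3 + (B + 6)) = 3/(-3 + (6 + B)) = 3/(3 + B))
d(Z, S) = 3/(2*(3 + Z)) (d(Z, S) = (3/(3 + Z))/2 = 3/(2*(3 + Z)))
d(b(4), 40) - g(97, 72) = 3/(2*(3 + 12*4)) - 1*72 = 3/(2*(3 + 48)) - 72 = (3/2)/51 - 72 = (3/2)*(1/51) - 72 = 1/34 - 72 = -2447/34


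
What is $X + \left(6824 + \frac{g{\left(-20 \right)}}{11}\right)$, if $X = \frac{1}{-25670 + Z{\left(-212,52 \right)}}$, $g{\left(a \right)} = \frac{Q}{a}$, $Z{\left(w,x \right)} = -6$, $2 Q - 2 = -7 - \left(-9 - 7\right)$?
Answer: $\frac{1752123811}{256760} \approx 6824.0$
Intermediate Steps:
$Q = \frac{11}{2}$ ($Q = 1 + \frac{-7 - \left(-9 - 7\right)}{2} = 1 + \frac{-7 - -16}{2} = 1 + \frac{-7 + 16}{2} = 1 + \frac{1}{2} \cdot 9 = 1 + \frac{9}{2} = \frac{11}{2} \approx 5.5$)
$g{\left(a \right)} = \frac{11}{2 a}$
$X = - \frac{1}{25676}$ ($X = \frac{1}{-25670 - 6} = \frac{1}{-25676} = - \frac{1}{25676} \approx -3.8947 \cdot 10^{-5}$)
$X + \left(6824 + \frac{g{\left(-20 \right)}}{11}\right) = - \frac{1}{25676} + \left(6824 + \frac{\frac{11}{2} \frac{1}{-20}}{11}\right) = - \frac{1}{25676} + \left(6824 + \frac{\frac{11}{2} \left(- \frac{1}{20}\right)}{11}\right) = - \frac{1}{25676} + \left(6824 + \frac{1}{11} \left(- \frac{11}{40}\right)\right) = - \frac{1}{25676} + \left(6824 - \frac{1}{40}\right) = - \frac{1}{25676} + \frac{272959}{40} = \frac{1752123811}{256760}$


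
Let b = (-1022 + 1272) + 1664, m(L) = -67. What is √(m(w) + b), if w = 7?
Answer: √1847 ≈ 42.977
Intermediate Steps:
b = 1914 (b = 250 + 1664 = 1914)
√(m(w) + b) = √(-67 + 1914) = √1847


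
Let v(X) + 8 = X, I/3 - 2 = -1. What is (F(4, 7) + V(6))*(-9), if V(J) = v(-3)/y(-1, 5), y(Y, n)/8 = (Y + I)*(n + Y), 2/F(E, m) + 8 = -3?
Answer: 2241/704 ≈ 3.1832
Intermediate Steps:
I = 3 (I = 6 + 3*(-1) = 6 - 3 = 3)
F(E, m) = -2/11 (F(E, m) = 2/(-8 - 3) = 2/(-11) = 2*(-1/11) = -2/11)
v(X) = -8 + X
y(Y, n) = 8*(3 + Y)*(Y + n) (y(Y, n) = 8*((Y + 3)*(n + Y)) = 8*((3 + Y)*(Y + n)) = 8*(3 + Y)*(Y + n))
V(J) = -11/64 (V(J) = (-8 - 3)/(8*(-1)**2 + 24*(-1) + 24*5 + 8*(-1)*5) = -11/(8*1 - 24 + 120 - 40) = -11/(8 - 24 + 120 - 40) = -11/64)
(F(4, 7) + V(6))*(-9) = (-2/11 - 11/64)*(-9) = -249/704*(-9) = 2241/704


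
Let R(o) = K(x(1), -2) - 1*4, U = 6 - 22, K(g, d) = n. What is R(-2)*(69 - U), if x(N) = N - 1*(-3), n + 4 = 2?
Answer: -510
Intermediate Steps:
n = -2 (n = -4 + 2 = -2)
x(N) = 3 + N (x(N) = N + 3 = 3 + N)
K(g, d) = -2
U = -16
R(o) = -6 (R(o) = -2 - 1*4 = -2 - 4 = -6)
R(-2)*(69 - U) = -6*(69 - 1*(-16)) = -6*(69 + 16) = -6*85 = -510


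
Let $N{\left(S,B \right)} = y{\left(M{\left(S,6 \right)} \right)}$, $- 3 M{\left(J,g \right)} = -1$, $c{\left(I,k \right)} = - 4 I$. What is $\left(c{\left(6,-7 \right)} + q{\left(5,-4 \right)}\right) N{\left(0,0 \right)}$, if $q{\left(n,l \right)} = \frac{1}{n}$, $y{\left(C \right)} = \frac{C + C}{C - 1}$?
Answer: $\frac{119}{5} \approx 23.8$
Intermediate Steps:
$M{\left(J,g \right)} = \frac{1}{3}$ ($M{\left(J,g \right)} = \left(- \frac{1}{3}\right) \left(-1\right) = \frac{1}{3}$)
$y{\left(C \right)} = \frac{2 C}{-1 + C}$
$N{\left(S,B \right)} = -1$ ($N{\left(S,B \right)} = 2 \cdot \frac{1}{3} \frac{1}{-1 + \frac{1}{3}} = 2 \cdot \frac{1}{3} \frac{1}{- \frac{2}{3}} = 2 \cdot \frac{1}{3} \left(- \frac{3}{2}\right) = -1$)
$\left(c{\left(6,-7 \right)} + q{\left(5,-4 \right)}\right) N{\left(0,0 \right)} = \left(\left(-4\right) 6 + \frac{1}{5}\right) \left(-1\right) = \left(-24 + \frac{1}{5}\right) \left(-1\right) = \left(- \frac{119}{5}\right) \left(-1\right) = \frac{119}{5}$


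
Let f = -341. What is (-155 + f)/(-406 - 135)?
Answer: 496/541 ≈ 0.91682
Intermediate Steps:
(-155 + f)/(-406 - 135) = (-155 - 341)/(-406 - 135) = -496/(-541) = -496*(-1/541) = 496/541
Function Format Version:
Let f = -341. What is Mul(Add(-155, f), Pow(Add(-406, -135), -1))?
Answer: Rational(496, 541) ≈ 0.91682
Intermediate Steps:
Mul(Add(-155, f), Pow(Add(-406, -135), -1)) = Mul(Add(-155, -341), Pow(Add(-406, -135), -1)) = Mul(-496, Pow(-541, -1)) = Mul(-496, Rational(-1, 541)) = Rational(496, 541)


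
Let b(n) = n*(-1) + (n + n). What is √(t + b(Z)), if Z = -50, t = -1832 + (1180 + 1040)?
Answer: 13*√2 ≈ 18.385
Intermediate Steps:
t = 388 (t = -1832 + 2220 = 388)
b(n) = n (b(n) = -n + 2*n = n)
√(t + b(Z)) = √(388 - 50) = √338 = 13*√2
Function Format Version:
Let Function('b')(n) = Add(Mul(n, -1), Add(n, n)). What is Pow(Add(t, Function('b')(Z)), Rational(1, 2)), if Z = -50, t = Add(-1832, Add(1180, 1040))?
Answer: Mul(13, Pow(2, Rational(1, 2))) ≈ 18.385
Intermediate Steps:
t = 388 (t = Add(-1832, 2220) = 388)
Function('b')(n) = n (Function('b')(n) = Add(Mul(-1, n), Mul(2, n)) = n)
Pow(Add(t, Function('b')(Z)), Rational(1, 2)) = Pow(Add(388, -50), Rational(1, 2)) = Pow(338, Rational(1, 2)) = Mul(13, Pow(2, Rational(1, 2)))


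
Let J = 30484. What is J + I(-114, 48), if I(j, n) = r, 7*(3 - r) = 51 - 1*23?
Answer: 30483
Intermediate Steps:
r = -1 (r = 3 - (51 - 1*23)/7 = 3 - (51 - 23)/7 = 3 - 1/7*28 = 3 - 4 = -1)
I(j, n) = -1
J + I(-114, 48) = 30484 - 1 = 30483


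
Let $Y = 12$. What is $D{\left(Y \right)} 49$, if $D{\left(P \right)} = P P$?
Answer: $7056$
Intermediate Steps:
$D{\left(P \right)} = P^{2}$
$D{\left(Y \right)} 49 = 12^{2} \cdot 49 = 144 \cdot 49 = 7056$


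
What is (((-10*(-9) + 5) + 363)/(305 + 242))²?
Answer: 209764/299209 ≈ 0.70106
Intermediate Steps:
(((-10*(-9) + 5) + 363)/(305 + 242))² = (((90 + 5) + 363)/547)² = ((95 + 363)*(1/547))² = (458*(1/547))² = (458/547)² = 209764/299209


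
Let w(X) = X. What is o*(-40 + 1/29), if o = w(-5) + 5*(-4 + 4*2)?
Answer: -17385/29 ≈ -599.48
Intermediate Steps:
o = 15 (o = -5 + 5*(-4 + 4*2) = -5 + 5*(-4 + 8) = -5 + 5*4 = -5 + 20 = 15)
o*(-40 + 1/29) = 15*(-40 + 1/29) = 15*(-1159/29) = -17385/29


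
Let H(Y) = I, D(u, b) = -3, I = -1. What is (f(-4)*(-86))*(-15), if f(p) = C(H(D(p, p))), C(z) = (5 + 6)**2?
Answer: 156090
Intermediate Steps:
H(Y) = -1
C(z) = 121 (C(z) = 11**2 = 121)
f(p) = 121
(f(-4)*(-86))*(-15) = (121*(-86))*(-15) = -10406*(-15) = 156090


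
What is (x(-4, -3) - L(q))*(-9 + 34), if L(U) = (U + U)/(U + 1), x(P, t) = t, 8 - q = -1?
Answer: -120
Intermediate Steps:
q = 9 (q = 8 - 1*(-1) = 8 + 1 = 9)
L(U) = 2*U/(1 + U) (L(U) = (2*U)/(1 + U) = 2*U/(1 + U))
(x(-4, -3) - L(q))*(-9 + 34) = (-3 - 2*9/(1 + 9))*(-9 + 34) = (-3 - 2*9/10)*25 = (-3 - 1*9/5)*25 = (-3 - 9/5)*25 = -24/5*25 = -120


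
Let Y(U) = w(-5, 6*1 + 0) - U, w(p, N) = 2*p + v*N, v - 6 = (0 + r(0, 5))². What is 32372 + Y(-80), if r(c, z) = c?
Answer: 32478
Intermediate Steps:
v = 6 (v = 6 + (0 + 0)² = 6 + 0² = 6 + 0 = 6)
w(p, N) = 2*p + 6*N
Y(U) = 26 - U (Y(U) = (2*(-5) + 6*(6*1 + 0)) - U = (-10 + 6*(6 + 0)) - U = (-10 + 6*6) - U = (-10 + 36) - U = 26 - U)
32372 + Y(-80) = 32372 + (26 - 1*(-80)) = 32372 + (26 + 80) = 32372 + 106 = 32478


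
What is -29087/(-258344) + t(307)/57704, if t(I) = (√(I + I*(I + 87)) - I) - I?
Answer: 189976629/1863435272 + √121265/57704 ≈ 0.10798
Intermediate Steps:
t(I) = √(I + I*(87 + I)) - 2*I (t(I) = (√(I + I*(87 + I)) - I) - I = √(I + I*(87 + I)) - 2*I)
-29087/(-258344) + t(307)/57704 = -29087/(-258344) + (√(307*(88 + 307)) - 2*307)/57704 = -29087*(-1/258344) + (√(307*395) - 614)*(1/57704) = 29087/258344 + (√121265 - 614)*(1/57704) = 29087/258344 + (-614 + √121265)*(1/57704) = 29087/258344 + (-307/28852 + √121265/57704) = 189976629/1863435272 + √121265/57704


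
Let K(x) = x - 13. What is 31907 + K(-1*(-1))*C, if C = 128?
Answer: 30371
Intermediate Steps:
K(x) = -13 + x
31907 + K(-1*(-1))*C = 31907 + (-13 - 1*(-1))*128 = 31907 + (-13 + 1)*128 = 31907 - 12*128 = 31907 - 1536 = 30371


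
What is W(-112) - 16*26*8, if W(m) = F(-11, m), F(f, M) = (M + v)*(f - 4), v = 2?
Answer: -1678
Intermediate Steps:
F(f, M) = (-4 + f)*(2 + M) (F(f, M) = (M + 2)*(f - 4) = (2 + M)*(-4 + f) = (-4 + f)*(2 + M))
W(m) = -30 - 15*m (W(m) = -8 - 4*m + 2*(-11) + m*(-11) = -8 - 4*m - 22 - 11*m = -30 - 15*m)
W(-112) - 16*26*8 = (-30 - 15*(-112)) - 16*26*8 = (-30 + 1680) - 416*8 = 1650 - 1*3328 = 1650 - 3328 = -1678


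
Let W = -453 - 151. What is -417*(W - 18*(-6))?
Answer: 206832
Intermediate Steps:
W = -604
-417*(W - 18*(-6)) = -417*(-604 - 18*(-6)) = -417*(-604 + 108) = -417*(-496) = 206832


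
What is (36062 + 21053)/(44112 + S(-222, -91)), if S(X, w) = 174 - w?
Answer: 57115/44377 ≈ 1.2870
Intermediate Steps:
(36062 + 21053)/(44112 + S(-222, -91)) = (36062 + 21053)/(44112 + (174 - 1*(-91))) = 57115/(44112 + (174 + 91)) = 57115/(44112 + 265) = 57115/44377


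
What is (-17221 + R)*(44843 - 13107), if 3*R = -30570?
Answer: -869915496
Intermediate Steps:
R = -10190 (R = (⅓)*(-30570) = -10190)
(-17221 + R)*(44843 - 13107) = (-17221 - 10190)*(44843 - 13107) = -27411*31736 = -869915496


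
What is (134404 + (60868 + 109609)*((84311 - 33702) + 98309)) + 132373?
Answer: 25387360663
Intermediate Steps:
(134404 + (60868 + 109609)*((84311 - 33702) + 98309)) + 132373 = (134404 + 170477*(50609 + 98309)) + 132373 = (134404 + 170477*148918) + 132373 = (134404 + 25387093886) + 132373 = 25387228290 + 132373 = 25387360663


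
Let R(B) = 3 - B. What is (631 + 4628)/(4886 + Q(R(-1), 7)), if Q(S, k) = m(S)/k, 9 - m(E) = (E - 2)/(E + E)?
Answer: 21036/19549 ≈ 1.0761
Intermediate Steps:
m(E) = 9 - (-2 + E)/(2*E) (m(E) = 9 - (E - 2)/(E + E) = 9 - (-2 + E)/(2*E))
Q(S, k) = (17/2 + 1/S)/k
(631 + 4628)/(4886 + Q(R(-1), 7)) = (631 + 4628)/(4886 + (½)*(2 + 17*(3 - 1*(-1)))/((3 - 1*(-1))*7)) = 5259/(4886 + (½)*(⅐)*(2 + 17*(3 + 1))/(3 + 1)) = 5259/(4886 + (½)*(⅐)*(2 + 17*4)/4) = 5259/(4886 + (½)*(¼)*(⅐)*(2 + 68)) = 5259/(4886 + (½)*(¼)*(⅐)*70) = 5259/(4886 + 5/4) = 5259/(19549/4) = 5259*(4/19549) = 21036/19549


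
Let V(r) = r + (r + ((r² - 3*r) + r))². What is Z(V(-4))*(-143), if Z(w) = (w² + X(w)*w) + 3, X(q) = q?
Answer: -44849805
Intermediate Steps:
V(r) = r + (r² - r)² (V(r) = r + (r + (r² - 2*r))² = r + (r² - r)²)
Z(w) = 3 + 2*w² (Z(w) = (w² + w*w) + 3 = (w² + w²) + 3 = 2*w² + 3 = 3 + 2*w²)
Z(V(-4))*(-143) = (3 + 2*(-4*(1 - 4*(-1 - 4)²))²)*(-143) = (3 + 2*(-4*(1 - 4*(-5)²))²)*(-143) = (3 + 2*(-4*(1 - 4*25))²)*(-143) = (3 + 2*(-4*(1 - 100))²)*(-143) = (3 + 2*(-4*(-99))²)*(-143) = (3 + 2*396²)*(-143) = (3 + 2*156816)*(-143) = (3 + 313632)*(-143) = 313635*(-143) = -44849805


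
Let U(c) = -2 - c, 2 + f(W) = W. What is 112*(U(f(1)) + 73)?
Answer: 8064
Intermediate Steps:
f(W) = -2 + W
112*(U(f(1)) + 73) = 112*((-2 - (-2 + 1)) + 73) = 112*((-2 - 1*(-1)) + 73) = 112*((-2 + 1) + 73) = 112*(-1 + 73) = 112*72 = 8064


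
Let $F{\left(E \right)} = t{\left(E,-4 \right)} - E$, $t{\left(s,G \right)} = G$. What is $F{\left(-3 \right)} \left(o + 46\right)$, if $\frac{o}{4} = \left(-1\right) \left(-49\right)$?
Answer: $-242$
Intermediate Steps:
$o = 196$ ($o = 4 \left(\left(-1\right) \left(-49\right)\right) = 4 \cdot 49 = 196$)
$F{\left(E \right)} = -4 - E$
$F{\left(-3 \right)} \left(o + 46\right) = \left(-4 - -3\right) \left(196 + 46\right) = \left(-4 + 3\right) 242 = \left(-1\right) 242 = -242$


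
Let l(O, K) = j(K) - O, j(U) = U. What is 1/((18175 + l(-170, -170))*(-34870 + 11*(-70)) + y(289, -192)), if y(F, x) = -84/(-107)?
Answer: -107/69309998916 ≈ -1.5438e-9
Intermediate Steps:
y(F, x) = 84/107 (y(F, x) = -84*(-1)/107 = -1*(-84/107) = 84/107)
l(O, K) = K - O
1/((18175 + l(-170, -170))*(-34870 + 11*(-70)) + y(289, -192)) = 1/((18175 + (-170 - 1*(-170)))*(-34870 + 11*(-70)) + 84/107) = 1/((18175 + (-170 + 170))*(-34870 - 770) + 84/107) = 1/((18175 + 0)*(-35640) + 84/107) = 1/(18175*(-35640) + 84/107) = 1/(-647757000 + 84/107) = 1/(-69309998916/107) = -107/69309998916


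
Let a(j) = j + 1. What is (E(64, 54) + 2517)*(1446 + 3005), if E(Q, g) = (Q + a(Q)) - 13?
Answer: 11719483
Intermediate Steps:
a(j) = 1 + j
E(Q, g) = -12 + 2*Q (E(Q, g) = (Q + (1 + Q)) - 13 = (1 + 2*Q) - 13 = -12 + 2*Q)
(E(64, 54) + 2517)*(1446 + 3005) = ((-12 + 2*64) + 2517)*(1446 + 3005) = ((-12 + 128) + 2517)*4451 = (116 + 2517)*4451 = 2633*4451 = 11719483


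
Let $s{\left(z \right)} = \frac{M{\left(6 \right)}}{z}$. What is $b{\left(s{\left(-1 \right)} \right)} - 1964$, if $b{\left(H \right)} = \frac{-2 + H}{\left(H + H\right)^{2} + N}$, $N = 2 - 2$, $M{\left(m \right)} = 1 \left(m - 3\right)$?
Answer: $- \frac{70709}{36} \approx -1964.1$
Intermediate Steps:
$M{\left(m \right)} = -3 + m$ ($M{\left(m \right)} = 1 \left(-3 + m\right) = -3 + m$)
$s{\left(z \right)} = \frac{3}{z}$ ($s{\left(z \right)} = \frac{-3 + 6}{z} = \frac{3}{z}$)
$N = 0$ ($N = 2 - 2 = 0$)
$b{\left(H \right)} = \frac{-2 + H}{4 H^{2}}$ ($b{\left(H \right)} = \frac{-2 + H}{\left(H + H\right)^{2} + 0} = \frac{-2 + H}{\left(2 H\right)^{2} + 0} = \frac{-2 + H}{4 H^{2} + 0} = \frac{-2 + H}{4 H^{2}}$)
$b{\left(s{\left(-1 \right)} \right)} - 1964 = \frac{-2 + \frac{3}{-1}}{4 \cdot 9} - 1964 = \frac{-2 + 3 \left(-1\right)}{4 \cdot 9} - 1964 = \frac{-2 - 3}{4 \cdot 9} - 1964 = \frac{1}{4} \cdot \frac{1}{9} \left(-5\right) - 1964 = - \frac{5}{36} - 1964 = - \frac{70709}{36}$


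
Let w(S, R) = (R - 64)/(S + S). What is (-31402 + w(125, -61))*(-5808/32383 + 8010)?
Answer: -153683848035/611 ≈ -2.5153e+8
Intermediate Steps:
w(S, R) = (-64 + R)/(2*S) (w(S, R) = (-64 + R)/((2*S)) = (-64 + R)*(1/(2*S)) = (-64 + R)/(2*S))
(-31402 + w(125, -61))*(-5808/32383 + 8010) = (-31402 + (½)*(-64 - 61)/125)*(-5808/32383 + 8010) = (-31402 + (½)*(1/125)*(-125))*(-5808*1/32383 + 8010) = (-31402 - ½)*(-5808/32383 + 8010) = -62805/2*259382022/32383 = -153683848035/611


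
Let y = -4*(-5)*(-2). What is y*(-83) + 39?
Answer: 3359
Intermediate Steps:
y = -40 (y = 20*(-2) = -40)
y*(-83) + 39 = -40*(-83) + 39 = 3320 + 39 = 3359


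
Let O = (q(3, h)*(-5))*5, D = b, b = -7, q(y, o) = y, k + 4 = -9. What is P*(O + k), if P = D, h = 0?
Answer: 616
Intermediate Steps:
k = -13 (k = -4 - 9 = -13)
D = -7
P = -7
O = -75 (O = (3*(-5))*5 = -15*5 = -75)
P*(O + k) = -7*(-75 - 13) = -7*(-88) = 616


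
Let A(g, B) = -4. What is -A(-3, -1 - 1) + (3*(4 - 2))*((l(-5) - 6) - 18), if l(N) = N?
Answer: -170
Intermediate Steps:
-A(-3, -1 - 1) + (3*(4 - 2))*((l(-5) - 6) - 18) = -1*(-4) + (3*(4 - 2))*((-5 - 6) - 18) = 4 + (3*2)*(-11 - 18) = 4 + 6*(-29) = 4 - 174 = -170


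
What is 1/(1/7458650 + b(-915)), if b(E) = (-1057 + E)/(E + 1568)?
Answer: -4870498450/14708457147 ≈ -0.33114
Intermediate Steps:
b(E) = (-1057 + E)/(1568 + E)
1/(1/7458650 + b(-915)) = 1/(1/7458650 + (-1057 - 915)/(1568 - 915)) = 1/(1/7458650 - 1972/653) = 1/(-14708457147/4870498450) = -4870498450/14708457147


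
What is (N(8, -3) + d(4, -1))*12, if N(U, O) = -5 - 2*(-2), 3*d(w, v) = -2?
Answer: -20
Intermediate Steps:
d(w, v) = -2/3 (d(w, v) = (1/3)*(-2) = -2/3)
N(U, O) = -1 (N(U, O) = -5 + 4 = -1)
(N(8, -3) + d(4, -1))*12 = (-1 - 2/3)*12 = -5/3*12 = -20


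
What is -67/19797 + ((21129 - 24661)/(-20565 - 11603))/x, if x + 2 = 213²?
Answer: -24426893987/7222765472958 ≈ -0.0033819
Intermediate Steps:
x = 45367 (x = -2 + 213² = -2 + 45369 = 45367)
-67/19797 + ((21129 - 24661)/(-20565 - 11603))/x = -67/19797 + ((21129 - 24661)/(-20565 - 11603))/45367 = -67*1/19797 - 3532/(-32168)*(1/45367) = -67/19797 - 3532*(-1/32168)*(1/45367) = -67/19797 + (883/8042)*(1/45367) = -67/19797 + 883/364841414 = -24426893987/7222765472958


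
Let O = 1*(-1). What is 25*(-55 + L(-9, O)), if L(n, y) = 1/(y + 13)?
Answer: -16475/12 ≈ -1372.9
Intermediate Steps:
O = -1
L(n, y) = 1/(13 + y)
25*(-55 + L(-9, O)) = 25*(-55 + 1/(13 - 1)) = 25*(-55 + 1/12) = 25*(-659/12) = -16475/12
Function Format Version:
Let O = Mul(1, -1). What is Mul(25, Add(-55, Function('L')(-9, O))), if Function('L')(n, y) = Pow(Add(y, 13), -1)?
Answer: Rational(-16475, 12) ≈ -1372.9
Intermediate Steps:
O = -1
Function('L')(n, y) = Pow(Add(13, y), -1)
Mul(25, Add(-55, Function('L')(-9, O))) = Mul(25, Add(-55, Pow(Add(13, -1), -1))) = Mul(25, Add(-55, Pow(12, -1))) = Mul(25, Add(-55, Rational(1, 12))) = Mul(25, Rational(-659, 12)) = Rational(-16475, 12)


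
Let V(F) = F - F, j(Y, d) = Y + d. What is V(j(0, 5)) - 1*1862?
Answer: -1862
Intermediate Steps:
V(F) = 0
V(j(0, 5)) - 1*1862 = 0 - 1*1862 = 0 - 1862 = -1862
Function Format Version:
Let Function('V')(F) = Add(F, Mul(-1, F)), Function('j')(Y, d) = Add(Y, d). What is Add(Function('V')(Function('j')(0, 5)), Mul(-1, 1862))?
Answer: -1862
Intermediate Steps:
Function('V')(F) = 0
Add(Function('V')(Function('j')(0, 5)), Mul(-1, 1862)) = Add(0, Mul(-1, 1862)) = Add(0, -1862) = -1862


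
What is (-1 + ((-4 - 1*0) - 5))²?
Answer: 100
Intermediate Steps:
(-1 + ((-4 - 1*0) - 5))² = (-1 + ((-4 + 0) - 5))² = (-1 + (-4 - 5))² = (-1 - 9)² = (-10)² = 100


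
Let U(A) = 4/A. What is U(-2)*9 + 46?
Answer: 28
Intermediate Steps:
U(-2)*9 + 46 = (4/(-2))*9 + 46 = (4*(-½))*9 + 46 = -2*9 + 46 = -18 + 46 = 28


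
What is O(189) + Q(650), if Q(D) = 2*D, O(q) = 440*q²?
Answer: 15718540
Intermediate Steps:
O(189) + Q(650) = 440*189² + 2*650 = 440*35721 + 1300 = 15717240 + 1300 = 15718540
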